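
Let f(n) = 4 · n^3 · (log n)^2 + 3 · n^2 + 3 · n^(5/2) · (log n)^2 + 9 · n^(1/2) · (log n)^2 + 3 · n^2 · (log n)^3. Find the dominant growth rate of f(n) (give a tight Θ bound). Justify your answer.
f(n) ∈ Θ(n^3 · (log n)^2)

Compare the terms by growth order. For large n, n^a · (log n)^b dominates n^a' · (log n)^b' iff a > a', or (a = a' and b > b'). Ranking the 5 terms shows the dominant one is 4 · n^3 · (log n)^2. Hence f(n) ∈ Θ(n^3 · (log n)^2).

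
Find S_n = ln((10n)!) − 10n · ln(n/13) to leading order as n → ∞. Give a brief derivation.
S_n ~ 10n · (ln 130 − 1) + O(ln n)

Stirling: ln((10n)!) = 10n ln(10n) − 10n + O(ln n).
  S_n = 10n ln(10n) − 10n − 10n ln(n/13) + O(ln n)
      = 10n ln(10n) − 10n ln n + 10n ln 13 − 10n + O(ln n)
      = 10n ln 10 + 10n ln 13 − 10n + O(ln n)
      = 10n (ln 130 − 1) + O(ln n).
Numerically ln(130) − 1 ≈ 3.8675.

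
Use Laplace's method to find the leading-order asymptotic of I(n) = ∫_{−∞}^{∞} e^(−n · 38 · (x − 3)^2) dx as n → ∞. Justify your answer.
I(n) = sqrt(π/(38n))

Here φ(x) = 38 · (x − 3)^2 has its unique minimum at x* = 3 with φ(x*) = 0 and φ''(x*) = 76. Laplace's method gives
  I(n) ~ e^(−n φ(x*)) · sqrt(2π / (n · φ''(x*))) = sqrt(2π / (76n)) = sqrt(π/(38n)).
This is exact: substituting u = (x − 3)·sqrt(38n) gives I(n) = (1/sqrt(38n)) ∫_{−∞}^{∞} e^(−u^2) du = sqrt(π/(38n)).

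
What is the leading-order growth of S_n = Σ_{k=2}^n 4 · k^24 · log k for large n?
S_n ~ 4 · n^25 log n / 25 − 4 · n^25 / 625

By integral comparison, S_n = ∫_1^n 4 · x^24 · log x dx + O(n^24 · log n). For the integral, ∫ x^24 log x dx = n^25 log n / 25 − n^25/625 (integration by parts). Hence S_n ~ 4 · n^25 log n / 25 − 4 · n^25 / 625.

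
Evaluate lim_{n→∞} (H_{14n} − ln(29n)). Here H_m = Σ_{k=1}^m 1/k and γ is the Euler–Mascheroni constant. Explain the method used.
lim = ln(14/29) + γ

By Euler-Maclaurin, H_m = ln m + γ + O(1/m). So
  H_{14n} − ln(29n) = ln(14n) + γ − ln(29n) + O(1/n)
                       = ln(14/29) + γ + O(1/n).
Hence the limit is ln(14/29) + γ.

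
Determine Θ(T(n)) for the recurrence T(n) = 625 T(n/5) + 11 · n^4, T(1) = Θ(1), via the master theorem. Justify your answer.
T(n) = Θ(n^4 log n)

log_5 625 = 4, and f(n) = 11 · n^4 = Θ(n^(log_5 625)). This is Case 2 of the master theorem: T(n) = Θ(f(n) · log n) = Θ(n^4 log n).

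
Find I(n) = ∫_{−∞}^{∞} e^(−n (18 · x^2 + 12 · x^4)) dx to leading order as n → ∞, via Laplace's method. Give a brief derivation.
I(n) ~ sqrt(π/(18n))

φ(x) = 18 · x^2 + 12 · x^4 has its unique global minimum at x* = 0 (since φ'(x) = 36x + 48x^3 = 0 only at x = 0 for real x with both coefficients positive, and φ → ∞ as |x| → ∞). At x* = 0, φ(0) = 0 and φ''(0) = 36. Laplace's method then gives
  I(n) ~ sqrt(2π / (n · φ''(0))) · e^(−n φ(0)) = sqrt(2π / (36n)) = sqrt(π/(18n)).
The 12 · x^4 term contributes only at subleading order (an O(1/n) relative correction).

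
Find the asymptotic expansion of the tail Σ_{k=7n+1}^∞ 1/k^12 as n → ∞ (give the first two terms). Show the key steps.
Σ_{k>7n} 1/k^12 = 1/(11 · (7n)^11) − 1/(2 · (7n)^12) + O(1/(7n)^13)

Compare to the integral: ∫_{7n}^∞ x^(−12) dx = [−x^(−11)/11]_{7n}^∞ = 1/((12−1)·(7n)^11). The Euler-Maclaurin correction adds −f(7n)/2 = −1/(2·(7n)^12). Euler-Maclaurin then gives
  Σ_{k>7n} 1/k^12 = ∫_{7n}^∞ dx/x^12 − 1/(2·(7n)^12) + O(1/(7n)^13).
(Equivalently this is ζ(12) − Σ_{k≤7n} 1/k^12.)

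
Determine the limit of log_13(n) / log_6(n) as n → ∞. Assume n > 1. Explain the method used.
lim = ln(6) / ln(13) = log_13(6)

Change of base: log_13(n) = ln n / ln 13 and log_6(n) = ln n / ln 6. The ratio is (ln n / ln 13) · (ln 6 / ln n) = ln 6 / ln 13, a constant independent of n. So the limit is ln 6 / ln 13 = log_13(6).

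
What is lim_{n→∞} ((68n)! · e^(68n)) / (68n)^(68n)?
lim = ∞

Stirling: (68n)! ~ sqrt(2π·68n) · (68n/e)^(68n). Hence
  (68n)! · e^(68n) / (68n)^(68n) ~ sqrt(2π·68n) = sqrt(2π·68) · sqrt(n) → ∞.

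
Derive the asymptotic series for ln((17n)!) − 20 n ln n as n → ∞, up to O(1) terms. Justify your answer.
ln((17n)!) − 20 n ln n = −3 n ln n + 17(ln 17 − 1) n + (1/2) ln(2π·17n) + O(1/n)

Stirling: ln((17n)!) = 17n ln(17n) − 17n + (1/2) ln(2π·17n) + O(1/n).
Expand 17n ln(17n) = 17n (ln n + ln 17) = 17n ln n + 17n ln 17.
Subtract 20n ln n: leading term is (17 − 20) n ln n = −3 n ln n. The next term is 17n ln 17 − 17n = 17(ln 17 − 1) n. Then the (1/2) ln(2π·17n) correction.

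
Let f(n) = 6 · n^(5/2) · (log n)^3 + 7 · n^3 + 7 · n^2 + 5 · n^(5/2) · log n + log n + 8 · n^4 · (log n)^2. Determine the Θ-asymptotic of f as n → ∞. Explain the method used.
f(n) ∈ Θ(n^4 · (log n)^2)

Compare the terms by growth order. For large n, n^a · (log n)^b dominates n^a' · (log n)^b' iff a > a', or (a = a' and b > b'). Ranking the 6 terms shows the dominant one is 8 · n^4 · (log n)^2. Hence f(n) ∈ Θ(n^4 · (log n)^2).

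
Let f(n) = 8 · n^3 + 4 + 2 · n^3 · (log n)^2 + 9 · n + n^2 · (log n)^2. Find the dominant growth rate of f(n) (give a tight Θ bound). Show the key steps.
f(n) ∈ Θ(n^3 · (log n)^2)

Compare the terms by growth order. For large n, n^a · (log n)^b dominates n^a' · (log n)^b' iff a > a', or (a = a' and b > b'). Ranking the 5 terms shows the dominant one is 2 · n^3 · (log n)^2. Hence f(n) ∈ Θ(n^3 · (log n)^2).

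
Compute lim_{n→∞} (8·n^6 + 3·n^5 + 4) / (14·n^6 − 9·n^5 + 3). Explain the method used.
lim = 8/14 = 4/7

For large n the leading n^6 terms dominate both numerator and denominator. Dividing top and bottom by n^6, every other term tends to 0, leaving 8/14 = 4/7.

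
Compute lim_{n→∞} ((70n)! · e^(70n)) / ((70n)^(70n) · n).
lim = 0

Stirling: (70n)! ~ sqrt(2π·70n) · (70n/e)^(70n). Hence
  (70n)! · e^(70n) / (70n)^(70n) ~ sqrt(2π·70n).
Dividing by n: sqrt(2π·70n) / n = sqrt(2π·70) · n^((1−2)/2), so the expression behaves like sqrt(2π·70) · n^((1−2)/2) → 0.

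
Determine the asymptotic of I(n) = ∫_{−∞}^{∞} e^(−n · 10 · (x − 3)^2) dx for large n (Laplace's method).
I(n) = sqrt(π/(10n))

Here φ(x) = 10 · (x − 3)^2 has its unique minimum at x* = 3 with φ(x*) = 0 and φ''(x*) = 20. Laplace's method gives
  I(n) ~ e^(−n φ(x*)) · sqrt(2π / (n · φ''(x*))) = sqrt(2π / (20n)) = sqrt(π/(10n)).
This is exact: substituting u = (x − 3)·sqrt(10n) gives I(n) = (1/sqrt(10n)) ∫_{−∞}^{∞} e^(−u^2) du = sqrt(π/(10n)).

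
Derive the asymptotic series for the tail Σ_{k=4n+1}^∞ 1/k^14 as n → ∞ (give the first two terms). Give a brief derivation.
Σ_{k>4n} 1/k^14 = 1/(13 · (4n)^13) − 1/(2 · (4n)^14) + O(1/(4n)^15)

Compare to the integral: ∫_{4n}^∞ x^(−14) dx = [−x^(−13)/13]_{4n}^∞ = 1/((14−1)·(4n)^13). The Euler-Maclaurin correction adds −f(4n)/2 = −1/(2·(4n)^14). Euler-Maclaurin then gives
  Σ_{k>4n} 1/k^14 = ∫_{4n}^∞ dx/x^14 − 1/(2·(4n)^14) + O(1/(4n)^15).
(Equivalently this is ζ(14) − Σ_{k≤4n} 1/k^14.)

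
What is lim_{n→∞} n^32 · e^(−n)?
lim = 0

Exponentials with base > 1 dominate every fixed polynomial: for any fixed c, n^c / e^n → 0 as n → ∞ (e.g. by the ratio test, or since e^n grows faster than any power of n). Hence n^32 · e^(−n) = n^32 / e^n → 0.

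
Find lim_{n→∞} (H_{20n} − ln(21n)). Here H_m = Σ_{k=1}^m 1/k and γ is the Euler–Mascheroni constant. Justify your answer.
lim = ln(20/21) + γ

By Euler-Maclaurin, H_m = ln m + γ + O(1/m). So
  H_{20n} − ln(21n) = ln(20n) + γ − ln(21n) + O(1/n)
                       = ln(20/21) + γ + O(1/n).
Hence the limit is ln(20/21) + γ.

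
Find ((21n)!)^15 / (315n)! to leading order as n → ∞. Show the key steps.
((21n)!)^15/(315n)! ~ ((2π·21n)^(14/2) / sqrt(15)) · 15^(−15·21n)  →  0

Write N = 21n. Stirling: N! ~ sqrt(2π N)(N/e)^N and (15N)! ~ sqrt(2π·15N)·(15N/e)^(15N).
  (N!)^15/(15N)! ~ (2π N)^(15/2) (N/e)^(15N) / [sqrt(2π·15N) (15N/e)^(15N)]
     = (2π N)^(15/2) / sqrt(2π·15N) · (N/(15N))^(15N)
     = (2π N)^((15−1)/2) / sqrt(15) · 15^(−15N).
Since 15^15 > 1, the factor 15^(−15N) decays exponentially, so the ratio → 0. Substituting N = 21n gives the stated form.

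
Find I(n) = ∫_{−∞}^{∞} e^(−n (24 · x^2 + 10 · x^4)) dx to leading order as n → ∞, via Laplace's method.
I(n) ~ sqrt(π/(24n))

φ(x) = 24 · x^2 + 10 · x^4 has its unique global minimum at x* = 0 (since φ'(x) = 48x + 40x^3 = 0 only at x = 0 for real x with both coefficients positive, and φ → ∞ as |x| → ∞). At x* = 0, φ(0) = 0 and φ''(0) = 48. Laplace's method then gives
  I(n) ~ sqrt(2π / (n · φ''(0))) · e^(−n φ(0)) = sqrt(2π / (48n)) = sqrt(π/(24n)).
The 10 · x^4 term contributes only at subleading order (an O(1/n) relative correction).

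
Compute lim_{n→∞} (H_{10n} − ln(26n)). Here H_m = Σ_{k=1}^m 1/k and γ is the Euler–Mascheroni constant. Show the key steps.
lim = ln(5/13) + γ

By Euler-Maclaurin, H_m = ln m + γ + O(1/m). So
  H_{10n} − ln(26n) = ln(10n) + γ − ln(26n) + O(1/n)
                       = ln(10/26) + γ + O(1/n).
Hence the limit is ln(10/26) + γ (= ln(5/13)).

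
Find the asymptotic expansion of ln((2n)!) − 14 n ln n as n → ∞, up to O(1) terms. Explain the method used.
ln((2n)!) − 14 n ln n = −12 n ln n + 2(ln 2 − 1) n + (1/2) ln(2π·2n) + O(1/n)

Stirling: ln((2n)!) = 2n ln(2n) − 2n + (1/2) ln(2π·2n) + O(1/n).
Expand 2n ln(2n) = 2n (ln n + ln 2) = 2n ln n + 2n ln 2.
Subtract 14n ln n: leading term is (2 − 14) n ln n = −12 n ln n. The next term is 2n ln 2 − 2n = 2(ln 2 − 1) n. Then the (1/2) ln(2π·2n) correction.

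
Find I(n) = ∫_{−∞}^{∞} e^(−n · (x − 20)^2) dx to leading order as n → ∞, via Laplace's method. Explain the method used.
I(n) = sqrt(π/n)

Here φ(x) = (x − 20)^2 has its unique minimum at x* = 20 with φ(x*) = 0 and φ''(x*) = 2. Laplace's method gives
  I(n) ~ e^(−n φ(x*)) · sqrt(2π / (n · φ''(x*))) = sqrt(2π / (2n)) = sqrt(π/n).
This is exact: substituting u = (x − 20)·sqrt(n) gives I(n) = (1/sqrt(n)) ∫_{−∞}^{∞} e^(−u^2) du = sqrt(π/n).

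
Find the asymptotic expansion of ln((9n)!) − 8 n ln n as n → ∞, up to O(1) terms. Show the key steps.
ln((9n)!) − 8 n ln n = n ln n + 9(ln 9 − 1) n + (1/2) ln(2π·9n) + O(1/n)

Stirling: ln((9n)!) = 9n ln(9n) − 9n + (1/2) ln(2π·9n) + O(1/n).
Expand 9n ln(9n) = 9n (ln n + ln 9) = 9n ln n + 9n ln 9.
Subtract 8n ln n: leading term is (9 − 8) n ln n = n ln n. The next term is 9n ln 9 − 9n = 9(ln 9 − 1) n. Then the (1/2) ln(2π·9n) correction.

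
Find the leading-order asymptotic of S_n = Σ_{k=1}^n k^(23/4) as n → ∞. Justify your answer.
S_n ~ (4/27) · n^(27/4)

Integral comparison: Σ_{k=1}^n k^(23/4) = ∫_0^n x^(23/4) dx + O(n^(23/4)). The integral is n^(1 + 23/4) / (1 + 23/4) = n^((23+4)/4) / ((23+4)/4) = (4/27) · n^(27/4).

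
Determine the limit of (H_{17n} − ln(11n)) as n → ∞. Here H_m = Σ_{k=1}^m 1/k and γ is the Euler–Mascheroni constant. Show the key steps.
lim = ln(17/11) + γ

By Euler-Maclaurin, H_m = ln m + γ + O(1/m). So
  H_{17n} − ln(11n) = ln(17n) + γ − ln(11n) + O(1/n)
                       = ln(17/11) + γ + O(1/n).
Hence the limit is ln(17/11) + γ.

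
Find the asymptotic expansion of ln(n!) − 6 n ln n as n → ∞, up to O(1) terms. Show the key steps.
ln(n!) − 6 n ln n = −5 n ln n − n + (1/2) ln(2π n) + O(1/n)

Stirling: ln((n)!) = n ln(n) − n + (1/2) ln(2π·n) + O(1/n).
Here n ln(n) = n ln n.
Subtract 6n ln n: leading term is (1 − 6) n ln n = −5 n ln n. The next term is −n. Then the (1/2) ln(2π·n) correction.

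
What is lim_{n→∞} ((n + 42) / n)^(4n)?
lim = e^168

Rewrite as (1 + 42/n)^(4n). By the standard limit (1 + x/n)^n → e^x, we have (1 + 42/n)^n → e^42, and raising to the 4th power gives e^168.
More precisely, ln[(1 + 42/n)^(4n)] = 4n · ln(1 + 42/n) = 4n · (42/n + O(1/n^2)) = 168 + O(1/n) → 168.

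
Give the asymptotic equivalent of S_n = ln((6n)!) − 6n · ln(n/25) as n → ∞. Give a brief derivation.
S_n ~ 6n · (ln 150 − 1) + O(ln n)

Stirling: ln((6n)!) = 6n ln(6n) − 6n + O(ln n).
  S_n = 6n ln(6n) − 6n − 6n ln(n/25) + O(ln n)
      = 6n ln(6n) − 6n ln n + 6n ln 25 − 6n + O(ln n)
      = 6n ln 6 + 6n ln 25 − 6n + O(ln n)
      = 6n (ln 150 − 1) + O(ln n).
Numerically ln(150) − 1 ≈ 4.0106.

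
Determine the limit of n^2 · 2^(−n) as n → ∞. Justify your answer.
lim = 0

Exponentials with base > 1 dominate every fixed polynomial: for any fixed c, n^c / 2^n → 0 as n → ∞ (e.g. by the ratio test, or by writing 2^n = e^(n ln 2) and noting e^(n ln 2) / n^c → ∞). Hence n^2 · 2^(−n) = n^2 / 2^n → 0.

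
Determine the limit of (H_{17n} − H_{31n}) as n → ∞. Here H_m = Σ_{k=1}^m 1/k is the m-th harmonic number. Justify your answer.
lim = ln(17/31)

Euler-Maclaurin gives H_m = ln m + γ + 1/(2m) + O(1/m^2). The γ and O(1/m) terms cancel in the difference:
  H_{17n} − H_{31n} = ln(17n) − ln(31n) + O(1/n) = ln(17/31) + O(1/n).
Hence the limit is ln(17/31).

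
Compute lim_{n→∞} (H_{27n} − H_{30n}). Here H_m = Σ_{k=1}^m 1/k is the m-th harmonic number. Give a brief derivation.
lim = ln(27/30) = ln(9/10)

Euler-Maclaurin gives H_m = ln m + γ + 1/(2m) + O(1/m^2). The γ and O(1/m) terms cancel in the difference:
  H_{27n} − H_{30n} = ln(27n) − ln(30n) + O(1/n) = ln(27/30) + O(1/n).
Hence the limit is ln(27/30) = ln(9/10).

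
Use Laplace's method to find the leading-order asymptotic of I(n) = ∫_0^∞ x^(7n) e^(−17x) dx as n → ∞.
I(n) ~ (sqrt(2π·7n) / 17) · (7n/(17e))^(7n)

Write the integrand as exp(7n ln x − 17x) and set f(x) = 7n ln x − 17x. Then f'(x) = 7n/x − 17 = 0 at x* = 7n/17, and f''(x*) = −7n/x*^2 = −17^2/(7n). Laplace's method (interior maximum) gives
  I(n) ~ e^(f(x*)) · sqrt(2π / |f''(x*)|)
        = exp(7n ln(7n/17) − 7n) · sqrt(2π · 7n / 17^2)
        = (7n/17)^(7n) e^(−7n) · sqrt(2π·7n) / 17
        = (sqrt(2π·7n) / 17) · (7n/(17e))^(7n).
This matches Γ(7n+1)/17^(7n+1) with Stirling applied to Γ.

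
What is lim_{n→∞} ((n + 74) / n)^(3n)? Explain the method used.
lim = e^222

Rewrite as (1 + 74/n)^(3n). By the standard limit (1 + x/n)^n → e^x, we have (1 + 74/n)^n → e^74, and raising to the 3rd power gives e^222.
More precisely, ln[(1 + 74/n)^(3n)] = 3n · ln(1 + 74/n) = 3n · (74/n + O(1/n^2)) = 222 + O(1/n) → 222.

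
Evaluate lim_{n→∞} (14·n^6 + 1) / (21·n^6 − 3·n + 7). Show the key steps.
lim = 14/21 = 2/3

For large n the leading n^6 terms dominate both numerator and denominator. Dividing top and bottom by n^6, every other term tends to 0, leaving 14/21 = 2/3.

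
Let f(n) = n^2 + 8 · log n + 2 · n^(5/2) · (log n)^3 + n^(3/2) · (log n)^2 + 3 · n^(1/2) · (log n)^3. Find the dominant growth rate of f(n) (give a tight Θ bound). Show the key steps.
f(n) ∈ Θ(n^(5/2) · (log n)^3)

Compare the terms by growth order. For large n, n^a · (log n)^b dominates n^a' · (log n)^b' iff a > a', or (a = a' and b > b'). Ranking the 5 terms shows the dominant one is 2 · n^(5/2) · (log n)^3. Hence f(n) ∈ Θ(n^(5/2) · (log n)^3).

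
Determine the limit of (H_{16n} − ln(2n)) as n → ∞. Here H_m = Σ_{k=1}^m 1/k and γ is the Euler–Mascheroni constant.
lim = ln 8 + γ

By Euler-Maclaurin, H_m = ln m + γ + O(1/m). So
  H_{16n} − ln(2n) = ln(16n) + γ − ln(2n) + O(1/n)
                       = ln(16/2) + γ + O(1/n).
Hence the limit is ln(16/2) + γ (= ln 8).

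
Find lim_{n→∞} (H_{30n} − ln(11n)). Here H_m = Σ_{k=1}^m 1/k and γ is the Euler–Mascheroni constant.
lim = ln(30/11) + γ

By Euler-Maclaurin, H_m = ln m + γ + O(1/m). So
  H_{30n} − ln(11n) = ln(30n) + γ − ln(11n) + O(1/n)
                       = ln(30/11) + γ + O(1/n).
Hence the limit is ln(30/11) + γ.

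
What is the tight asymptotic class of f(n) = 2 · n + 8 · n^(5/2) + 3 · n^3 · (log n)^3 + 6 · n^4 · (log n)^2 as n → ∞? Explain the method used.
f(n) ∈ Θ(n^4 · (log n)^2)

Compare the terms by growth order. For large n, n^a · (log n)^b dominates n^a' · (log n)^b' iff a > a', or (a = a' and b > b'). Ranking the 4 terms shows the dominant one is 6 · n^4 · (log n)^2. Hence f(n) ∈ Θ(n^4 · (log n)^2).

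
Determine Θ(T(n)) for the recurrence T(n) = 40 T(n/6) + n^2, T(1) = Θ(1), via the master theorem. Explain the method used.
T(n) = Θ(n^(log_6 40))

Master theorem: compare f(n) = n^2 to n^(log_6 40) where log_6 40 ≈ 2.059. Since 2 < log_6 40, we have f(n) = O(n^(log_6 40 − ε)) for some ε > 0 — Case 1. Hence T(n) = Θ(n^(log_6 40)).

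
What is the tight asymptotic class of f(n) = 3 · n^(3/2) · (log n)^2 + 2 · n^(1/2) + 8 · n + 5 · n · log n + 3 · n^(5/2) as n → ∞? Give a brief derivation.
f(n) ∈ Θ(n^(5/2))

Compare the terms by growth order. For large n, n^a · (log n)^b dominates n^a' · (log n)^b' iff a > a', or (a = a' and b > b'). Ranking the 5 terms shows the dominant one is 3 · n^(5/2). Hence f(n) ∈ Θ(n^(5/2)).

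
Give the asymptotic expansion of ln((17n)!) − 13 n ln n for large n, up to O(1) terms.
ln((17n)!) − 13 n ln n = 4 n ln n + 17(ln 17 − 1) n + (1/2) ln(2π·17n) + O(1/n)

Stirling: ln((17n)!) = 17n ln(17n) − 17n + (1/2) ln(2π·17n) + O(1/n).
Expand 17n ln(17n) = 17n (ln n + ln 17) = 17n ln n + 17n ln 17.
Subtract 13n ln n: leading term is (17 − 13) n ln n = 4 n ln n. The next term is 17n ln 17 − 17n = 17(ln 17 − 1) n. Then the (1/2) ln(2π·17n) correction.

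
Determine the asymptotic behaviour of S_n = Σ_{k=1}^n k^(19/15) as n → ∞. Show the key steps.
S_n ~ (15/34) · n^(34/15)

Integral comparison: Σ_{k=1}^n k^(19/15) = ∫_0^n x^(19/15) dx + O(n^(19/15)). The integral is n^(1 + 19/15) / (1 + 19/15) = n^((19+15)/15) / ((19+15)/15) = (15/34) · n^(34/15).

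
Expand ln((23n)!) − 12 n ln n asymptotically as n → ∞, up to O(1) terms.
ln((23n)!) − 12 n ln n = 11 n ln n + 23(ln 23 − 1) n + (1/2) ln(2π·23n) + O(1/n)

Stirling: ln((23n)!) = 23n ln(23n) − 23n + (1/2) ln(2π·23n) + O(1/n).
Expand 23n ln(23n) = 23n (ln n + ln 23) = 23n ln n + 23n ln 23.
Subtract 12n ln n: leading term is (23 − 12) n ln n = 11 n ln n. The next term is 23n ln 23 − 23n = 23(ln 23 − 1) n. Then the (1/2) ln(2π·23n) correction.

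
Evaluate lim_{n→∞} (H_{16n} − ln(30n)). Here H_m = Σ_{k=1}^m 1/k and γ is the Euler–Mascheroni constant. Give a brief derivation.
lim = ln(8/15) + γ

By Euler-Maclaurin, H_m = ln m + γ + O(1/m). So
  H_{16n} − ln(30n) = ln(16n) + γ − ln(30n) + O(1/n)
                       = ln(16/30) + γ + O(1/n).
Hence the limit is ln(16/30) + γ (= ln(8/15)).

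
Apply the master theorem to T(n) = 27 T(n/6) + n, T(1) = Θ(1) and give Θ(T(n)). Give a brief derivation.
T(n) = Θ(n^(log_6 27))

Master theorem: compare f(n) = n to n^(log_6 27) where log_6 27 ≈ 1.839. Since 1 < log_6 27, we have f(n) = O(n^(log_6 27 − ε)) for some ε > 0 — Case 1. Hence T(n) = Θ(n^(log_6 27)).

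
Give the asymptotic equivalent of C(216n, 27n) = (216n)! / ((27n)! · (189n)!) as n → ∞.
C(216n, 27n) ~ (16777216/823543)^(27n) · sqrt(4/(7π·27n))

Write N = 27n. Apply Stirling to each factorial:
  (8N)! ~ sqrt(2π·8N) · (8N/e)^(8N),
  N! ~ sqrt(2π N) · (N/e)^N,
  (7N)! ~ sqrt(2π·7N) · (7N/e)^(7N).
The exponential factors combine to (8N)^(8N) / (N^N · (7N)^(7N)) = 8^(8N)/7^(7N) = (8^8/7^7)^N = (16777216/823543)^N.
The square-root prefactors combine to sqrt(2π·8N) / (sqrt(2π N)·sqrt(2π·7N)) = sqrt(8 / (2π·7·N)) = sqrt(4/(7π·27n)).
Substituting N = 27n: C(216n, 27n) ~ (16777216/823543)^(27n) · sqrt(4/(7π·27n)).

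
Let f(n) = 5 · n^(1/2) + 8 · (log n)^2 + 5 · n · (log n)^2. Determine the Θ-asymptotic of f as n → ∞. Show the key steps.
f(n) ∈ Θ(n · (log n)^2)

Compare the terms by growth order. For large n, n^a · (log n)^b dominates n^a' · (log n)^b' iff a > a', or (a = a' and b > b'). Ranking the 3 terms shows the dominant one is 5 · n · (log n)^2. Hence f(n) ∈ Θ(n · (log n)^2).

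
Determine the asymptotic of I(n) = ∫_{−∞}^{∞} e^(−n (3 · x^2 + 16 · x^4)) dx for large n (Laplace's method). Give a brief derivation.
I(n) ~ sqrt(π/(3n))

φ(x) = 3 · x^2 + 16 · x^4 has its unique global minimum at x* = 0 (since φ'(x) = 6x + 64x^3 = 0 only at x = 0 for real x with both coefficients positive, and φ → ∞ as |x| → ∞). At x* = 0, φ(0) = 0 and φ''(0) = 6. Laplace's method then gives
  I(n) ~ sqrt(2π / (n · φ''(0))) · e^(−n φ(0)) = sqrt(2π / (6n)) = sqrt(π/(3n)).
The 16 · x^4 term contributes only at subleading order (an O(1/n) relative correction).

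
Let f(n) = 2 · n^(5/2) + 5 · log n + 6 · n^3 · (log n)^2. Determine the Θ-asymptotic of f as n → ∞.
f(n) ∈ Θ(n^3 · (log n)^2)

Compare the terms by growth order. For large n, n^a · (log n)^b dominates n^a' · (log n)^b' iff a > a', or (a = a' and b > b'). Ranking the 3 terms shows the dominant one is 6 · n^3 · (log n)^2. Hence f(n) ∈ Θ(n^3 · (log n)^2).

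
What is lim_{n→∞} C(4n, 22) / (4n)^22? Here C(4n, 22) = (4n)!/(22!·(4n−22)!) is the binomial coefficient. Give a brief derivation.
lim = 1/22! = 1/1124000727777607680000

With N = 4n → ∞: C(N, 22) / N^22 = [N(N−1)…(N−21)] / (22! · N^22) = (1/22!) · 1 · (1 − 1/(4n)) · … · (1 − 21/(4n)). Each factor → 1 as N → ∞, so the limit is 1/22! = 1/1124000727777607680000.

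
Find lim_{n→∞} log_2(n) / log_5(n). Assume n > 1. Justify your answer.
lim = ln(5) / ln(2) = log_2(5)

Change of base: log_2(n) = ln n / ln 2 and log_5(n) = ln n / ln 5. The ratio is (ln n / ln 2) · (ln 5 / ln n) = ln 5 / ln 2, a constant independent of n. So the limit is ln 5 / ln 2 = log_2(5).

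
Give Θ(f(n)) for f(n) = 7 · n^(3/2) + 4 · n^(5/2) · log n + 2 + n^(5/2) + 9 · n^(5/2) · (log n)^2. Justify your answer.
f(n) ∈ Θ(n^(5/2) · (log n)^2)

Compare the terms by growth order. For large n, n^a · (log n)^b dominates n^a' · (log n)^b' iff a > a', or (a = a' and b > b'). Ranking the 5 terms shows the dominant one is 9 · n^(5/2) · (log n)^2. Hence f(n) ∈ Θ(n^(5/2) · (log n)^2).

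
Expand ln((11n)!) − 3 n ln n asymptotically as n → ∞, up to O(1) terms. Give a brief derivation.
ln((11n)!) − 3 n ln n = 8 n ln n + 11(ln 11 − 1) n + (1/2) ln(2π·11n) + O(1/n)

Stirling: ln((11n)!) = 11n ln(11n) − 11n + (1/2) ln(2π·11n) + O(1/n).
Expand 11n ln(11n) = 11n (ln n + ln 11) = 11n ln n + 11n ln 11.
Subtract 3n ln n: leading term is (11 − 3) n ln n = 8 n ln n. The next term is 11n ln 11 − 11n = 11(ln 11 − 1) n. Then the (1/2) ln(2π·11n) correction.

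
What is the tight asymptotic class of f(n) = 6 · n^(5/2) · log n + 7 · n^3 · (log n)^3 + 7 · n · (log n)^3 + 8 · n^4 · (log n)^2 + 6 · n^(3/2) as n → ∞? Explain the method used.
f(n) ∈ Θ(n^4 · (log n)^2)

Compare the terms by growth order. For large n, n^a · (log n)^b dominates n^a' · (log n)^b' iff a > a', or (a = a' and b > b'). Ranking the 5 terms shows the dominant one is 8 · n^4 · (log n)^2. Hence f(n) ∈ Θ(n^4 · (log n)^2).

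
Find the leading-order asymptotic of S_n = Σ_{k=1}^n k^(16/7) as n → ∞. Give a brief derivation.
S_n ~ (7/23) · n^(23/7)

Integral comparison: Σ_{k=1}^n k^(16/7) = ∫_0^n x^(16/7) dx + O(n^(16/7)). The integral is n^(1 + 16/7) / (1 + 16/7) = n^((16+7)/7) / ((16+7)/7) = (7/23) · n^(23/7).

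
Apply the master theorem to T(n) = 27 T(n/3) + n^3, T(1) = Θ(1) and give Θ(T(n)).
T(n) = Θ(n^3 log n)

log_3 27 = 3, and f(n) = n^3 = Θ(n^(log_3 27)). This is Case 2 of the master theorem: T(n) = Θ(f(n) · log n) = Θ(n^3 log n).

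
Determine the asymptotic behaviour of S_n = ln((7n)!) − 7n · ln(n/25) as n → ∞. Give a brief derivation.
S_n ~ 7n · (ln 175 − 1) + O(ln n)

Stirling: ln((7n)!) = 7n ln(7n) − 7n + O(ln n).
  S_n = 7n ln(7n) − 7n − 7n ln(n/25) + O(ln n)
      = 7n ln(7n) − 7n ln n + 7n ln 25 − 7n + O(ln n)
      = 7n ln 7 + 7n ln 25 − 7n + O(ln n)
      = 7n (ln 175 − 1) + O(ln n).
Numerically ln(175) − 1 ≈ 4.1648.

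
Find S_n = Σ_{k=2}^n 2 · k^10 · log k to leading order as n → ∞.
S_n ~ 2 · n^11 log n / 11 − 2 · n^11 / 121

By integral comparison, S_n = ∫_1^n 2 · x^10 · log x dx + O(n^10 · log n). For the integral, ∫ x^10 log x dx = n^11 log n / 11 − n^11/121 (integration by parts). Hence S_n ~ 2 · n^11 log n / 11 − 2 · n^11 / 121.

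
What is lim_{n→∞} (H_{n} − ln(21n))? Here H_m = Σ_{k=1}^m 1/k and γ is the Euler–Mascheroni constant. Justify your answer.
lim = −ln 21 + γ

By Euler-Maclaurin, H_m = ln m + γ + O(1/m). So
  H_{n} − ln(21n) = ln(n) + γ − ln(21n) + O(1/n)
                       = ln(1/21) + γ + O(1/n).
Hence the limit is ln(1/21) + γ.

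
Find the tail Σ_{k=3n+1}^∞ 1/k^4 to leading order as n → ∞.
Σ_{k>3n} 1/k^4 ~ 1/(3 · (3n)^3)

Compare to the integral: ∫_{3n}^∞ x^(−4) dx = [−x^(−3)/3]_{3n}^∞ = 1/((4−1)·(3n)^3). Euler-Maclaurin then gives
  Σ_{k>3n} 1/k^4 = ∫_{3n}^∞ dx/x^4 − 1/(2·(3n)^4) + O(1/(3n)^5).
(Equivalently this is ζ(4) − Σ_{k≤3n} 1/k^4.)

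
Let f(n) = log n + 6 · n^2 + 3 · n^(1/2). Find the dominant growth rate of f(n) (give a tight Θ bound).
f(n) ∈ Θ(n^2)

Compare the terms by growth order. For large n, n^a · (log n)^b dominates n^a' · (log n)^b' iff a > a', or (a = a' and b > b'). Ranking the 3 terms shows the dominant one is 6 · n^2. Hence f(n) ∈ Θ(n^2).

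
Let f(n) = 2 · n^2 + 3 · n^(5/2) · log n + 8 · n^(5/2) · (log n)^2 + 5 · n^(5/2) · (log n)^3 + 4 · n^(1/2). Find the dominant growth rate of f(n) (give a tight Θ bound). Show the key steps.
f(n) ∈ Θ(n^(5/2) · (log n)^3)

Compare the terms by growth order. For large n, n^a · (log n)^b dominates n^a' · (log n)^b' iff a > a', or (a = a' and b > b'). Ranking the 5 terms shows the dominant one is 5 · n^(5/2) · (log n)^3. Hence f(n) ∈ Θ(n^(5/2) · (log n)^3).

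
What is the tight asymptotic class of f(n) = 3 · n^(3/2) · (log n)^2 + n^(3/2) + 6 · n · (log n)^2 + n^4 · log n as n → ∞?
f(n) ∈ Θ(n^4 · log n)

Compare the terms by growth order. For large n, n^a · (log n)^b dominates n^a' · (log n)^b' iff a > a', or (a = a' and b > b'). Ranking the 4 terms shows the dominant one is n^4 · log n. Hence f(n) ∈ Θ(n^4 · log n).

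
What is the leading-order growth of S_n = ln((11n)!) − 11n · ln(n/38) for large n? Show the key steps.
S_n ~ 11n · (ln 418 − 1) + O(ln n)

Stirling: ln((11n)!) = 11n ln(11n) − 11n + O(ln n).
  S_n = 11n ln(11n) − 11n − 11n ln(n/38) + O(ln n)
      = 11n ln(11n) − 11n ln n + 11n ln 38 − 11n + O(ln n)
      = 11n ln 11 + 11n ln 38 − 11n + O(ln n)
      = 11n (ln 418 − 1) + O(ln n).
Numerically ln(418) − 1 ≈ 5.0355.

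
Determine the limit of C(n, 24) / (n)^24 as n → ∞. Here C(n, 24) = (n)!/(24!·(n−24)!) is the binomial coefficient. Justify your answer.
lim = 1/24! = 1/620448401733239439360000

With N = n → ∞: C(N, 24) / N^24 = [N(N−1)…(N−23)] / (24! · N^24) = (1/24!) · 1 · (1 − 1/n) · … · (1 − 23/n). Each factor → 1 as N → ∞, so the limit is 1/24! = 1/620448401733239439360000.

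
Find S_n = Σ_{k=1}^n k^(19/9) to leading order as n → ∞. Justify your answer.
S_n ~ (9/28) · n^(28/9)

Integral comparison: Σ_{k=1}^n k^(19/9) = ∫_0^n x^(19/9) dx + O(n^(19/9)). The integral is n^(1 + 19/9) / (1 + 19/9) = n^((19+9)/9) / ((19+9)/9) = (9/28) · n^(28/9).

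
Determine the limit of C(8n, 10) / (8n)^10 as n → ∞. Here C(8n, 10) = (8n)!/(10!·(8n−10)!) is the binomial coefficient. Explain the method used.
lim = 1/10! = 1/3628800

With N = 8n → ∞: C(N, 10) / N^10 = [N(N−1)…(N−9)] / (10! · N^10) = (1/10!) · 1 · (1 − 1/(8n)) · … · (1 − 9/(8n)). Each factor → 1 as N → ∞, so the limit is 1/10! = 1/3628800.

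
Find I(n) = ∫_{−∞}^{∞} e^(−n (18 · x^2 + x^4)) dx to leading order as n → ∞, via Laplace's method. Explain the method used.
I(n) ~ sqrt(π/(18n))

φ(x) = 18 · x^2 + x^4 has its unique global minimum at x* = 0 (since φ'(x) = 36x + 4x^3 = 0 only at x = 0 for real x with both coefficients positive, and φ → ∞ as |x| → ∞). At x* = 0, φ(0) = 0 and φ''(0) = 36. Laplace's method then gives
  I(n) ~ sqrt(2π / (n · φ''(0))) · e^(−n φ(0)) = sqrt(2π / (36n)) = sqrt(π/(18n)).
The x^4 term contributes only at subleading order (an O(1/n) relative correction).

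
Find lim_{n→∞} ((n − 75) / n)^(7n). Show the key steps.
lim = e^(−525)

Rewrite as (1 − 75/n)^(7n). By the standard limit (1 + x/n)^n → e^x, we have (1 − 75/n)^n → e^(−75), and raising to the 7th power gives e^(−525).
More precisely, ln[(1 − 75/n)^(7n)] = 7n · ln(1 − 75/n) = 7n · (-75/n + O(1/n^2)) = -525 + O(1/n) → -525.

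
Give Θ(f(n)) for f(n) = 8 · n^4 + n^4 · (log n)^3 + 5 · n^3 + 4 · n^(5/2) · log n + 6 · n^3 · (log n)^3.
f(n) ∈ Θ(n^4 · (log n)^3)

Compare the terms by growth order. For large n, n^a · (log n)^b dominates n^a' · (log n)^b' iff a > a', or (a = a' and b > b'). Ranking the 5 terms shows the dominant one is n^4 · (log n)^3. Hence f(n) ∈ Θ(n^4 · (log n)^3).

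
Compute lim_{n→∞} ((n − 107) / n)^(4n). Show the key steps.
lim = e^(−428)

Rewrite as (1 − 107/n)^(4n). By the standard limit (1 + x/n)^n → e^x, we have (1 − 107/n)^n → e^(−107), and raising to the 4th power gives e^(−428).
More precisely, ln[(1 − 107/n)^(4n)] = 4n · ln(1 − 107/n) = 4n · (-107/n + O(1/n^2)) = -428 + O(1/n) → -428.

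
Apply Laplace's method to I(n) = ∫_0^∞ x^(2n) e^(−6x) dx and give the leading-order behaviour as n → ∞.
I(n) ~ (sqrt(2π·2n) / 6) · (2n/(6e))^(2n)

Write the integrand as exp(2n ln x − 6x) and set f(x) = 2n ln x − 6x. Then f'(x) = 2n/x − 6 = 0 at x* = 2n/6, and f''(x*) = −2n/x*^2 = −6^2/(2n). Laplace's method (interior maximum) gives
  I(n) ~ e^(f(x*)) · sqrt(2π / |f''(x*)|)
        = exp(2n ln(2n/6) − 2n) · sqrt(2π · 2n / 6^2)
        = (2n/6)^(2n) e^(−2n) · sqrt(2π·2n) / 6
        = (sqrt(2π·2n) / 6) · (2n/(6e))^(2n).
This matches Γ(2n+1)/6^(2n+1) with Stirling applied to Γ.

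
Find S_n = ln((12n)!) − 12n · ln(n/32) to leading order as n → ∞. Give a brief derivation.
S_n ~ 12n · (ln 384 − 1) + O(ln n)

Stirling: ln((12n)!) = 12n ln(12n) − 12n + O(ln n).
  S_n = 12n ln(12n) − 12n − 12n ln(n/32) + O(ln n)
      = 12n ln(12n) − 12n ln n + 12n ln 32 − 12n + O(ln n)
      = 12n ln 12 + 12n ln 32 − 12n + O(ln n)
      = 12n (ln 384 − 1) + O(ln n).
Numerically ln(384) − 1 ≈ 4.9506.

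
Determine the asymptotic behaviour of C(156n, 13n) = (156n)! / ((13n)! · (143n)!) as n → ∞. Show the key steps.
C(156n, 13n) ~ (8916100448256/285311670611)^(13n) · sqrt(6/(11π·13n))

Write N = 13n. Apply Stirling to each factorial:
  (12N)! ~ sqrt(2π·12N) · (12N/e)^(12N),
  N! ~ sqrt(2π N) · (N/e)^N,
  (11N)! ~ sqrt(2π·11N) · (11N/e)^(11N).
The exponential factors combine to (12N)^(12N) / (N^N · (11N)^(11N)) = 12^(12N)/11^(11N) = (12^12/11^11)^N = (8916100448256/285311670611)^N.
The square-root prefactors combine to sqrt(2π·12N) / (sqrt(2π N)·sqrt(2π·11N)) = sqrt(12 / (2π·11·N)) = sqrt(6/(11π·13n)).
Substituting N = 13n: C(156n, 13n) ~ (8916100448256/285311670611)^(13n) · sqrt(6/(11π·13n)).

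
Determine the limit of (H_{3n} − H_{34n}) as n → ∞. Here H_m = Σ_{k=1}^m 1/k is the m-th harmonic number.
lim = ln(3/34)

Euler-Maclaurin gives H_m = ln m + γ + 1/(2m) + O(1/m^2). The γ and O(1/m) terms cancel in the difference:
  H_{3n} − H_{34n} = ln(3n) − ln(34n) + O(1/n) = ln(3/34) + O(1/n).
Hence the limit is ln(3/34).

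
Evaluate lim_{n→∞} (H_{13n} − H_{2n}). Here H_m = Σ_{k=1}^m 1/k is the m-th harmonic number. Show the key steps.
lim = ln(13/2)

Euler-Maclaurin gives H_m = ln m + γ + 1/(2m) + O(1/m^2). The γ and O(1/m) terms cancel in the difference:
  H_{13n} − H_{2n} = ln(13n) − ln(2n) + O(1/n) = ln(13/2) + O(1/n).
Hence the limit is ln(13/2).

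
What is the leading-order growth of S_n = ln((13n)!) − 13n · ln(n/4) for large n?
S_n ~ 13n · (ln 52 − 1) + O(ln n)

Stirling: ln((13n)!) = 13n ln(13n) − 13n + O(ln n).
  S_n = 13n ln(13n) − 13n − 13n ln(n/4) + O(ln n)
      = 13n ln(13n) − 13n ln n + 13n ln 4 − 13n + O(ln n)
      = 13n ln 13 + 13n ln 4 − 13n + O(ln n)
      = 13n (ln 52 − 1) + O(ln n).
Numerically ln(52) − 1 ≈ 2.9512.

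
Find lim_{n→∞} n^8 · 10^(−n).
lim = 0

Exponentials with base > 1 dominate every fixed polynomial: for any fixed c, n^c / 10^n → 0 as n → ∞ (e.g. by the ratio test, or by writing 10^n = e^(n ln 10) and noting e^(n ln 10) / n^c → ∞). Hence n^8 · 10^(−n) = n^8 / 10^n → 0.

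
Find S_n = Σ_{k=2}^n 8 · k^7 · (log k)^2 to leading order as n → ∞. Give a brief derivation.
S_n ~ n^8 · (log n)^2

By integral comparison, S_n = ∫_1^n 8 · x^7 · (log x)^2 dx + O(n^7 · (log n)^2). For the integral, the leading term of ∫_1^n x^7 (log x)^2 dx is n^8/8 · (log n)^2 (by repeated integration by parts; each step lowers the log-exponent and produces a relatively O(1/log n) correction). Hence S_n ~ n^8 · (log n)^2.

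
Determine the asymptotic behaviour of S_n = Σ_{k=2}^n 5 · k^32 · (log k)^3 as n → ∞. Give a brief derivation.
S_n ~ 5 · n^33 · (log n)^3 / 33

By integral comparison, S_n = ∫_1^n 5 · x^32 · (log x)^3 dx + O(n^32 · (log n)^3). For the integral, the leading term of ∫_1^n x^32 (log x)^3 dx is n^33/33 · (log n)^3 (by repeated integration by parts; each step lowers the log-exponent and produces a relatively O(1/log n) correction). Hence S_n ~ 5 · n^33 · (log n)^3 / 33.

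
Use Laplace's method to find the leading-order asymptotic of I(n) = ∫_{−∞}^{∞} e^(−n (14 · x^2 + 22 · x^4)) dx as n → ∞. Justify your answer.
I(n) ~ sqrt(π/(14n))

φ(x) = 14 · x^2 + 22 · x^4 has its unique global minimum at x* = 0 (since φ'(x) = 28x + 88x^3 = 0 only at x = 0 for real x with both coefficients positive, and φ → ∞ as |x| → ∞). At x* = 0, φ(0) = 0 and φ''(0) = 28. Laplace's method then gives
  I(n) ~ sqrt(2π / (n · φ''(0))) · e^(−n φ(0)) = sqrt(2π / (28n)) = sqrt(π/(14n)).
The 22 · x^4 term contributes only at subleading order (an O(1/n) relative correction).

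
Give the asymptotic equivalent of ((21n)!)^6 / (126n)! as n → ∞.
((21n)!)^6/(126n)! ~ ((2π·21n)^(5/2) / sqrt(6)) · 6^(−6·21n)  →  0

Write N = 21n. Stirling: N! ~ sqrt(2π N)(N/e)^N and (6N)! ~ sqrt(2π·6N)·(6N/e)^(6N).
  (N!)^6/(6N)! ~ (2π N)^(6/2) (N/e)^(6N) / [sqrt(2π·6N) (6N/e)^(6N)]
     = (2π N)^(6/2) / sqrt(2π·6N) · (N/(6N))^(6N)
     = (2π N)^((6−1)/2) / sqrt(6) · 6^(−6N).
Since 6^6 > 1, the factor 6^(−6N) decays exponentially, so the ratio → 0. Substituting N = 21n gives the stated form.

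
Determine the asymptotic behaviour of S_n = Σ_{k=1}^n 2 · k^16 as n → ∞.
S_n ~ 2 · n^17 / 17

By integral comparison (Euler-Maclaurin), Σ_{k=1}^n 2 · k^16 = 2 · ∫_0^n x^16 dx + O(n^16) = 2 · n^17/17 + O(n^16). (Equivalently, Faulhaber's formula gives the same leading term.)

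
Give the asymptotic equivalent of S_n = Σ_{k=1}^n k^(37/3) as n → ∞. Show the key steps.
S_n ~ (3/40) · n^(40/3)

Integral comparison: Σ_{k=1}^n k^(37/3) = ∫_0^n x^(37/3) dx + O(n^(37/3)). The integral is n^(1 + 37/3) / (1 + 37/3) = n^((37+3)/3) / ((37+3)/3) = (3/40) · n^(40/3).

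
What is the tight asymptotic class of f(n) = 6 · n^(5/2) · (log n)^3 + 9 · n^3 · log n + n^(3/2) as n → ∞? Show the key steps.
f(n) ∈ Θ(n^3 · log n)

Compare the terms by growth order. For large n, n^a · (log n)^b dominates n^a' · (log n)^b' iff a > a', or (a = a' and b > b'). Ranking the 3 terms shows the dominant one is 9 · n^3 · log n. Hence f(n) ∈ Θ(n^3 · log n).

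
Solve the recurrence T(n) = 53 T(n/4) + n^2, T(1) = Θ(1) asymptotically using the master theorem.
T(n) = Θ(n^(log_4 53))

Master theorem: compare f(n) = n^2 to n^(log_4 53) where log_4 53 ≈ 2.864. Since 2 < log_4 53, we have f(n) = O(n^(log_4 53 − ε)) for some ε > 0 — Case 1. Hence T(n) = Θ(n^(log_4 53)).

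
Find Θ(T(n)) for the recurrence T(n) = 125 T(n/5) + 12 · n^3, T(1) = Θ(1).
T(n) = Θ(n^3 log n)

log_5 125 = 3, and f(n) = 12 · n^3 = Θ(n^(log_5 125)). This is Case 2 of the master theorem: T(n) = Θ(f(n) · log n) = Θ(n^3 log n).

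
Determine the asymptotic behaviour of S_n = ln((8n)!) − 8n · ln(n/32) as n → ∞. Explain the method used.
S_n ~ 8n · (ln 256 − 1) + O(ln n)

Stirling: ln((8n)!) = 8n ln(8n) − 8n + O(ln n).
  S_n = 8n ln(8n) − 8n − 8n ln(n/32) + O(ln n)
      = 8n ln(8n) − 8n ln n + 8n ln 32 − 8n + O(ln n)
      = 8n ln 8 + 8n ln 32 − 8n + O(ln n)
      = 8n (ln 256 − 1) + O(ln n).
Numerically ln(256) − 1 ≈ 4.5452.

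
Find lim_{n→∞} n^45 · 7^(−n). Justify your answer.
lim = 0

Exponentials with base > 1 dominate every fixed polynomial: for any fixed c, n^c / 7^n → 0 as n → ∞ (e.g. by the ratio test, or by writing 7^n = e^(n ln 7) and noting e^(n ln 7) / n^c → ∞). Hence n^45 · 7^(−n) = n^45 / 7^n → 0.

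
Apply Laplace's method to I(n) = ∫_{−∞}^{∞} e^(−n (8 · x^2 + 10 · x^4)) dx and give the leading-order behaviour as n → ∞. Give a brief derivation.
I(n) ~ sqrt(π/(8n))

φ(x) = 8 · x^2 + 10 · x^4 has its unique global minimum at x* = 0 (since φ'(x) = 16x + 40x^3 = 0 only at x = 0 for real x with both coefficients positive, and φ → ∞ as |x| → ∞). At x* = 0, φ(0) = 0 and φ''(0) = 16. Laplace's method then gives
  I(n) ~ sqrt(2π / (n · φ''(0))) · e^(−n φ(0)) = sqrt(2π / (16n)) = sqrt(π/(8n)).
The 10 · x^4 term contributes only at subleading order (an O(1/n) relative correction).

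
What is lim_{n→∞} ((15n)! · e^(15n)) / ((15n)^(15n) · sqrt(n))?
lim = sqrt(2π·15)

Stirling: (15n)! ~ sqrt(2π·15n) · (15n/e)^(15n). Hence
  (15n)! · e^(15n) / (15n)^(15n) ~ sqrt(2π·15n).
Dividing by sqrt(n): sqrt(2π·15n) / sqrt(n) = sqrt(2π·15) · n^((1−1)/2), so the limit is sqrt(2π·15).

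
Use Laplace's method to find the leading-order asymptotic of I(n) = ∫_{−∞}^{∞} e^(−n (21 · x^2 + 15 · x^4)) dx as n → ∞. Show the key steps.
I(n) ~ sqrt(π/(21n))

φ(x) = 21 · x^2 + 15 · x^4 has its unique global minimum at x* = 0 (since φ'(x) = 42x + 60x^3 = 0 only at x = 0 for real x with both coefficients positive, and φ → ∞ as |x| → ∞). At x* = 0, φ(0) = 0 and φ''(0) = 42. Laplace's method then gives
  I(n) ~ sqrt(2π / (n · φ''(0))) · e^(−n φ(0)) = sqrt(2π / (42n)) = sqrt(π/(21n)).
The 15 · x^4 term contributes only at subleading order (an O(1/n) relative correction).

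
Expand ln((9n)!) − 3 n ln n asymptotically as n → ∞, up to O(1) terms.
ln((9n)!) − 3 n ln n = 6 n ln n + 9(ln 9 − 1) n + (1/2) ln(2π·9n) + O(1/n)

Stirling: ln((9n)!) = 9n ln(9n) − 9n + (1/2) ln(2π·9n) + O(1/n).
Expand 9n ln(9n) = 9n (ln n + ln 9) = 9n ln n + 9n ln 9.
Subtract 3n ln n: leading term is (9 − 3) n ln n = 6 n ln n. The next term is 9n ln 9 − 9n = 9(ln 9 − 1) n. Then the (1/2) ln(2π·9n) correction.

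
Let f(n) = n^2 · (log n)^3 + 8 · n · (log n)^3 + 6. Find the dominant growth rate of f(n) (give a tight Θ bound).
f(n) ∈ Θ(n^2 · (log n)^3)

Compare the terms by growth order. For large n, n^a · (log n)^b dominates n^a' · (log n)^b' iff a > a', or (a = a' and b > b'). Ranking the 3 terms shows the dominant one is n^2 · (log n)^3. Hence f(n) ∈ Θ(n^2 · (log n)^3).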